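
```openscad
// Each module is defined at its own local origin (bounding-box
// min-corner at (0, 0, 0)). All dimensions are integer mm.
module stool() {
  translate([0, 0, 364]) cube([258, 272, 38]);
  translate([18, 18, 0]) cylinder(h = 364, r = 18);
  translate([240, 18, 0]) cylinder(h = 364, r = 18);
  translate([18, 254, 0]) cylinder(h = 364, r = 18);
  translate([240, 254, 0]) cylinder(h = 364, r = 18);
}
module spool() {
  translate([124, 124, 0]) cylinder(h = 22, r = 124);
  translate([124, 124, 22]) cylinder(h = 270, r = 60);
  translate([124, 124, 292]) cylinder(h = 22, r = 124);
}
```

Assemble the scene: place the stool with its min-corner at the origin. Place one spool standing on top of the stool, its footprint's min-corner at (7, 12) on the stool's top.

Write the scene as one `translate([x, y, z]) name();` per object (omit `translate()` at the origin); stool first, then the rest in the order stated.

stool();
translate([7, 12, 402]) spool();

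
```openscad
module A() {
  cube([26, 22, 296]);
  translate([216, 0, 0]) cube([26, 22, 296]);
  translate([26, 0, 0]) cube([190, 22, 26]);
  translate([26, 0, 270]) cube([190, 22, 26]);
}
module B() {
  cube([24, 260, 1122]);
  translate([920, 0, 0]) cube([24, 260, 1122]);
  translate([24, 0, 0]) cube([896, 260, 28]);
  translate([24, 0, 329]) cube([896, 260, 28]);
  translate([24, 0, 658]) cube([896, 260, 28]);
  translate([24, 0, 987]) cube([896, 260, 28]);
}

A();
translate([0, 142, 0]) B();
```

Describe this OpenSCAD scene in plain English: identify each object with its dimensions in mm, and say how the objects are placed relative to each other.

A is a picture frame with a 190×244 mm rectangular opening (x by z) and a uniform 26 mm border on every side. Frame depth is 22 mm along y. It is built from two vertical stiles running the full outside height and two horizontal rails spanning the gap between the stiles.

B is an open bookshelf. Two side panels, each 24 mm thick, 260 mm deep and 1122 mm tall, stand 944 mm apart (outside-to-outside). Between them sit 4 shelves, each 28 mm thick and 260 mm deep, spanning the full gap between the sides. The bottom shelf rests on the floor (its underside at z = 0) and the clear gap between one shelf's top and the next shelf's underside is 301 mm.

The bookshelf is on the floor beside the picture frame on its +y side.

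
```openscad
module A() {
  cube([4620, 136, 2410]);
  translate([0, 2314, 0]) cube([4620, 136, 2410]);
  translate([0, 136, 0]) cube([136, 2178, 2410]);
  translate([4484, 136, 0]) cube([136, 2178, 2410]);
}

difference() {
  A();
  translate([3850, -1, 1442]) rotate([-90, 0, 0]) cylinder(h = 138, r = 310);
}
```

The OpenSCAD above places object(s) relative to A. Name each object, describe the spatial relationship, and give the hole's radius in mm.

The subtracted cylinder has r = 310 mm.

A is a house frame. The house frame has a circular hole through its front wall. The hole's radius is 310 mm.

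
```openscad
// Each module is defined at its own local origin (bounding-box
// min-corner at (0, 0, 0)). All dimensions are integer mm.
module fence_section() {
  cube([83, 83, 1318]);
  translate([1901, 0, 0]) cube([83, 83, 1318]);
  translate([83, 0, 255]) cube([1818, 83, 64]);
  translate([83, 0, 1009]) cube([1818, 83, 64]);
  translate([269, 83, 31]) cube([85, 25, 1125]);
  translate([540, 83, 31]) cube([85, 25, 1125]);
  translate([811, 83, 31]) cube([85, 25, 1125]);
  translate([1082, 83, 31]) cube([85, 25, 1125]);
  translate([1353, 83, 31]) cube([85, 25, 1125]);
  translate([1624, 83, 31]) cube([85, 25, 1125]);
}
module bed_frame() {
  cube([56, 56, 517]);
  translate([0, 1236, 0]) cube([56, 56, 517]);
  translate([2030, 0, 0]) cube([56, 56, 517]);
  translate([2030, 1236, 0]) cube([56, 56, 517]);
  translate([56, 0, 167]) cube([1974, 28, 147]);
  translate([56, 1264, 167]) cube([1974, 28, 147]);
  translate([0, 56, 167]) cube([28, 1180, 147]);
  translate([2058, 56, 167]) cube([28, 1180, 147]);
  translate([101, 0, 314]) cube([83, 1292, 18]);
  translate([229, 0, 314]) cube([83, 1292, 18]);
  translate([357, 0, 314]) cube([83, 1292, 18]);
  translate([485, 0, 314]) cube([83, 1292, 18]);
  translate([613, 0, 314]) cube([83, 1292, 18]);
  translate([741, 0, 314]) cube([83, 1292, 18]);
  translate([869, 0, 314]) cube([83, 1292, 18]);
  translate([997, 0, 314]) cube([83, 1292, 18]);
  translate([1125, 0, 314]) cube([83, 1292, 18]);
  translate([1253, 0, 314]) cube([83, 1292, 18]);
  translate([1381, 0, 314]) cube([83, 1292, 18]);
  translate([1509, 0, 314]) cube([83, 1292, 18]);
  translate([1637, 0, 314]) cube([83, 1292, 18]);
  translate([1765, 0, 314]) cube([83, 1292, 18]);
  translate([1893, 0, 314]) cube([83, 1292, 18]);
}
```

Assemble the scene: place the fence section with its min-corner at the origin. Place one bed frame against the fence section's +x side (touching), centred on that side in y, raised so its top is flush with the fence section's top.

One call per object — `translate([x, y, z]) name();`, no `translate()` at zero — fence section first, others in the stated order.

fence_section();
translate([1984, -592, 801]) bed_frame();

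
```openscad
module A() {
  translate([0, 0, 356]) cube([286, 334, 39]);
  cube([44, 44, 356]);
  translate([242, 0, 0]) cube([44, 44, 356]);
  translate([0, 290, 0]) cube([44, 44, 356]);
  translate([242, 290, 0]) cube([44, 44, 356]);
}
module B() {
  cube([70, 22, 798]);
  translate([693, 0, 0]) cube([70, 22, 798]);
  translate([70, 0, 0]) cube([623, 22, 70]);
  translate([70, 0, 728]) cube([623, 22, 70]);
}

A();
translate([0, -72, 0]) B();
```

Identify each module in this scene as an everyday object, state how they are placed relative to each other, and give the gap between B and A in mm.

A is a stool. B is a picture frame. The picture frame is on the floor beside the stool on its −y side. The gap between the picture frame and the stool is 50 mm.

The picture frame's nearest face is 50 mm from the stool's −y face.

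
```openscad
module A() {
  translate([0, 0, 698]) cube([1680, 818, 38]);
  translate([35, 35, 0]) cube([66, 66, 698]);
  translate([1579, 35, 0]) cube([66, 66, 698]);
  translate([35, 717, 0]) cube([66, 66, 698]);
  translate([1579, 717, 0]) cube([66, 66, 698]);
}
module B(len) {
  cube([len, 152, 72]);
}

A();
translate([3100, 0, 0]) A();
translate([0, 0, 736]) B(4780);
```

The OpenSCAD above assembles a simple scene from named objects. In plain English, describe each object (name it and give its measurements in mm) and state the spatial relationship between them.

A is a table: top 1680 mm (x) × 818 mm (y), 38 mm thick, upper face at z = 736 mm, on four 66×66 mm square legs, each inset 35 mm from the nearest pair of top edges, running from z = 0 to the bottom of the top.

B is a rectangular beam 4780 mm long (x), 152 mm deep (y), 72 mm thick (z).

The beam spans the tops of two tables placed 1420 mm apart, resting at z = 736 mm.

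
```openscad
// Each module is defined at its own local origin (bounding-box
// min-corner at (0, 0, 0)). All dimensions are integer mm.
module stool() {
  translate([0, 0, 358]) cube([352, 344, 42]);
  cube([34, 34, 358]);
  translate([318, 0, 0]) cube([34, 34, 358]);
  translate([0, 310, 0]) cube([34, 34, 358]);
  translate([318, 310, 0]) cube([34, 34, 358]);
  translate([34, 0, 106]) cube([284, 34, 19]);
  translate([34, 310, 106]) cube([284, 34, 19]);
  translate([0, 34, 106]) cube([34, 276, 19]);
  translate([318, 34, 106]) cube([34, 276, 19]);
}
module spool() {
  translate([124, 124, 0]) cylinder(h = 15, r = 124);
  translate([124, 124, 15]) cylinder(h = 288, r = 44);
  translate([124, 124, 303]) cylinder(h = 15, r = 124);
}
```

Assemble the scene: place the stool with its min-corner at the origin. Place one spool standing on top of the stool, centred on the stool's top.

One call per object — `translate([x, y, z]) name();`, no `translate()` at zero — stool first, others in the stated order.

stool();
translate([52, 48, 400]) spool();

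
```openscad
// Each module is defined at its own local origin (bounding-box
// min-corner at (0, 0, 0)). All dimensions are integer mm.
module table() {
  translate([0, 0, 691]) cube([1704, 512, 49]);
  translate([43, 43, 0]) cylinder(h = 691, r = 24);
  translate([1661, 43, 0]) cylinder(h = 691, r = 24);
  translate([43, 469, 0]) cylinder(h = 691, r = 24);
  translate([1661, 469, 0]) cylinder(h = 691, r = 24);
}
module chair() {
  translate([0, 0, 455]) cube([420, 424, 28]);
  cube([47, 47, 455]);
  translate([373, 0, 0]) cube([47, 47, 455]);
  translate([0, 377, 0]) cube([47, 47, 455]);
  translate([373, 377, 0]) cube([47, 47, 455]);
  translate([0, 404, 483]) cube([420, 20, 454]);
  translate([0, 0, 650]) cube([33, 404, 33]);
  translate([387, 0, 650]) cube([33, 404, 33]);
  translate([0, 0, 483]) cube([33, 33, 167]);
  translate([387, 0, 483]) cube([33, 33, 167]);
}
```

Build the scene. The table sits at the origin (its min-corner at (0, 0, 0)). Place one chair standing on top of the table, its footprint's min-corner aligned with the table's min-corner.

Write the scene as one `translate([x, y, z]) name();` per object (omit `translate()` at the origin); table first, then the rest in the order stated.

table();
translate([0, 0, 740]) chair();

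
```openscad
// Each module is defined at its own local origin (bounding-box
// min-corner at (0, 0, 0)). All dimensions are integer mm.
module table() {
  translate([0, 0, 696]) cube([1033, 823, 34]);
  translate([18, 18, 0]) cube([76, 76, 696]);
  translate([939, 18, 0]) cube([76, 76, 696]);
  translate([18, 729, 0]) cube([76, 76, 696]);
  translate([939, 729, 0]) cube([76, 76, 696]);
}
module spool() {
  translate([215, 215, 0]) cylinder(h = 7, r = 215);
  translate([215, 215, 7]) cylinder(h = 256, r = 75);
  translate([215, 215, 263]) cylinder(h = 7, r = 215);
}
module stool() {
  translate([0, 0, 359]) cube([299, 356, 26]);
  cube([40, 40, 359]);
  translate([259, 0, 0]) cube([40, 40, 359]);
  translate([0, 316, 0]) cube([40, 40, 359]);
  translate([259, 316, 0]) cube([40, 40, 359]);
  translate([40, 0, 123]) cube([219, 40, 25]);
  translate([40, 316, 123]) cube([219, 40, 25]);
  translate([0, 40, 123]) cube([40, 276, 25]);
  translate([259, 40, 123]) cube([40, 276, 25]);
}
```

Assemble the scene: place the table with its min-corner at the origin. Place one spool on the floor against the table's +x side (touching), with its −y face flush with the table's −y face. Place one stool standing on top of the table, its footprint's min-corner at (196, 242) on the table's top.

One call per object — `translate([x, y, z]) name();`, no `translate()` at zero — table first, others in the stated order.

table();
translate([1033, 0, 0]) spool();
translate([196, 242, 730]) stool();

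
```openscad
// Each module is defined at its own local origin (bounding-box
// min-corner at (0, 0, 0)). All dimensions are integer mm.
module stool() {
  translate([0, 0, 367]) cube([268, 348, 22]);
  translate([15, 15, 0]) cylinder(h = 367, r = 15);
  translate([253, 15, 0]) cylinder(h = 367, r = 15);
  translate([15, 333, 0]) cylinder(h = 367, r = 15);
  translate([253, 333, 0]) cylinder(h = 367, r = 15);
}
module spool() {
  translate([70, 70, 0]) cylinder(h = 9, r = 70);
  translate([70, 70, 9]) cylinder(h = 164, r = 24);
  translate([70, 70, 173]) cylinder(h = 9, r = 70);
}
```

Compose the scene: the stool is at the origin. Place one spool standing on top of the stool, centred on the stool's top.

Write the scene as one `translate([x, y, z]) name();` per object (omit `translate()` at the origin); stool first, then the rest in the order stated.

stool();
translate([64, 104, 389]) spool();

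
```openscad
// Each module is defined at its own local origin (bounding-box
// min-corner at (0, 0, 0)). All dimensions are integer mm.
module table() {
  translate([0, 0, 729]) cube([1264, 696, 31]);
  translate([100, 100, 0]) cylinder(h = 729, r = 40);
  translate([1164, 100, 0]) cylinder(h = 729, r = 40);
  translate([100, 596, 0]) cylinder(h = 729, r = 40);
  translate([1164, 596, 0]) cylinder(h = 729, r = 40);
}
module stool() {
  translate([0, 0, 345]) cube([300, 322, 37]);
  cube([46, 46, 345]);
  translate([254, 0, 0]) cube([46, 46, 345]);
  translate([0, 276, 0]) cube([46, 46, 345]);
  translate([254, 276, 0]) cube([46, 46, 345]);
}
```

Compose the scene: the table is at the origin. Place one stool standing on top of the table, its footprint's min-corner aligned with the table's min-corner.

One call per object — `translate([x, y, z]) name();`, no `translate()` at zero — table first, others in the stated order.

table();
translate([0, 0, 760]) stool();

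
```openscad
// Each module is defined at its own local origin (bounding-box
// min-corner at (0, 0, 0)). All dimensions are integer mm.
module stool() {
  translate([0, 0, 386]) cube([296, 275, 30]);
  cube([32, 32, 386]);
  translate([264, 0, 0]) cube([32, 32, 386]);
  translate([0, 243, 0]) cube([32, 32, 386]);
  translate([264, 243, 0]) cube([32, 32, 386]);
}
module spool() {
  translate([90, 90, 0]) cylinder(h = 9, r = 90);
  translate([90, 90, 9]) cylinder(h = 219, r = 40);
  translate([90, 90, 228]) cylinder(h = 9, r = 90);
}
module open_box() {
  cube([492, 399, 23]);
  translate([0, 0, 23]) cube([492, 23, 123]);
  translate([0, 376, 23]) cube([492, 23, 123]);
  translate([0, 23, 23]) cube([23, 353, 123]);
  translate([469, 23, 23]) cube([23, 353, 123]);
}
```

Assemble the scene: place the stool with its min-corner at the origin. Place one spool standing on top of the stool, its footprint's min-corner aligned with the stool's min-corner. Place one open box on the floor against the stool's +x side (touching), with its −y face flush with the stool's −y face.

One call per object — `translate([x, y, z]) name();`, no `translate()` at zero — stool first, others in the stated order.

stool();
translate([0, 0, 416]) spool();
translate([296, 0, 0]) open_box();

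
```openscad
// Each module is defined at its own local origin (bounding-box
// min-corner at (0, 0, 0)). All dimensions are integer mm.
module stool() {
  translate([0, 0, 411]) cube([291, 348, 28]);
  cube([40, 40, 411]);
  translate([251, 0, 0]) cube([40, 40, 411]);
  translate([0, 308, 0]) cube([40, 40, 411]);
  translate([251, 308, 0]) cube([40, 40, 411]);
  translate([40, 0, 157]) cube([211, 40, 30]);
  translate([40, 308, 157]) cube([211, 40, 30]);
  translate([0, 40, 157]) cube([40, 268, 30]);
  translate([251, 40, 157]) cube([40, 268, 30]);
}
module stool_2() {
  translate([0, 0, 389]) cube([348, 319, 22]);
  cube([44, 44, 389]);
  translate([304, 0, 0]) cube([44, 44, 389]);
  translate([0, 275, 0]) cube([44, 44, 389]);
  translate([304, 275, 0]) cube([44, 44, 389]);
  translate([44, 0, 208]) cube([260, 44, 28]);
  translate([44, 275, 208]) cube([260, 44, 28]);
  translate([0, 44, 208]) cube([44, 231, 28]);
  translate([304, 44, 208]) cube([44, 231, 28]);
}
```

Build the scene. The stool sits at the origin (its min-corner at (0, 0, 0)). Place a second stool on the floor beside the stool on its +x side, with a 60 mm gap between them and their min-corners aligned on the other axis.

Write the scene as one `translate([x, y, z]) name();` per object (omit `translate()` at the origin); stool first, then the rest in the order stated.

stool();
translate([351, 0, 0]) stool_2();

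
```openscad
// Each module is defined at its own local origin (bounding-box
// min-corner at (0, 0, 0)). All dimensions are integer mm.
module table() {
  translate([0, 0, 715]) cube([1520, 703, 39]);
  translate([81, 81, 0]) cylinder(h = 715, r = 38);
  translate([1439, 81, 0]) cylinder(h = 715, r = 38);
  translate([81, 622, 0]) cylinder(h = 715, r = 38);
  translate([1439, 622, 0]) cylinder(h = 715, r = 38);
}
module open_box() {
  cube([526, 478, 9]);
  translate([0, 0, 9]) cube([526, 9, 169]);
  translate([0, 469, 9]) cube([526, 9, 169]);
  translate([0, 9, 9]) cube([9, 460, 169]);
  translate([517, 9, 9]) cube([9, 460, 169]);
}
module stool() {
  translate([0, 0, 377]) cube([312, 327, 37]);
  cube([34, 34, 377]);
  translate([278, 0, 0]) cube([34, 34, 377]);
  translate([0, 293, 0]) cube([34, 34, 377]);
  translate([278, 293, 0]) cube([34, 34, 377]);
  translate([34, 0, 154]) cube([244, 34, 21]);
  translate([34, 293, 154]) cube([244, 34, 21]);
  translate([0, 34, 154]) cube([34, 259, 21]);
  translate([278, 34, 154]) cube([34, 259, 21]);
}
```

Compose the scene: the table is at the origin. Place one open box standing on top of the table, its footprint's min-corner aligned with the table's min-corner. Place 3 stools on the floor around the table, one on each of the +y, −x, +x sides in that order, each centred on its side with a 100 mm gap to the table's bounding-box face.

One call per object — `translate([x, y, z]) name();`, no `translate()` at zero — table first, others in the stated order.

table();
translate([0, 0, 754]) open_box();
translate([604, 803, 0]) stool();
translate([-412, 188, 0]) stool();
translate([1620, 188, 0]) stool();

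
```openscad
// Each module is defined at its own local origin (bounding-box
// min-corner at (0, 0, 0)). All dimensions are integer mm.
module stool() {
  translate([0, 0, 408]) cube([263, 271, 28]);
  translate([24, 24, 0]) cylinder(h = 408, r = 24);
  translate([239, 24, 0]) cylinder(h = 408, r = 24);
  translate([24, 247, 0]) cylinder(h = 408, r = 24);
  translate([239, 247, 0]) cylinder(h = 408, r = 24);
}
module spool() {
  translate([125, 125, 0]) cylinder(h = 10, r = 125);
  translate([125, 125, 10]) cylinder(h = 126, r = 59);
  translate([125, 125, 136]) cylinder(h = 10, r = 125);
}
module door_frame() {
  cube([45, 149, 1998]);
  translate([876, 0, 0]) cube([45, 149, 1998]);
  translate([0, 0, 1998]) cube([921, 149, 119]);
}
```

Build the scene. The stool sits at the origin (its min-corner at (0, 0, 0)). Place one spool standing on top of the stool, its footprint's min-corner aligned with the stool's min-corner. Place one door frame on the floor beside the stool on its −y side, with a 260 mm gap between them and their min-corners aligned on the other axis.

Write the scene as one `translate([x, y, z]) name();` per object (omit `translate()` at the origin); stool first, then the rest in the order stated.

stool();
translate([0, 0, 436]) spool();
translate([0, -409, 0]) door_frame();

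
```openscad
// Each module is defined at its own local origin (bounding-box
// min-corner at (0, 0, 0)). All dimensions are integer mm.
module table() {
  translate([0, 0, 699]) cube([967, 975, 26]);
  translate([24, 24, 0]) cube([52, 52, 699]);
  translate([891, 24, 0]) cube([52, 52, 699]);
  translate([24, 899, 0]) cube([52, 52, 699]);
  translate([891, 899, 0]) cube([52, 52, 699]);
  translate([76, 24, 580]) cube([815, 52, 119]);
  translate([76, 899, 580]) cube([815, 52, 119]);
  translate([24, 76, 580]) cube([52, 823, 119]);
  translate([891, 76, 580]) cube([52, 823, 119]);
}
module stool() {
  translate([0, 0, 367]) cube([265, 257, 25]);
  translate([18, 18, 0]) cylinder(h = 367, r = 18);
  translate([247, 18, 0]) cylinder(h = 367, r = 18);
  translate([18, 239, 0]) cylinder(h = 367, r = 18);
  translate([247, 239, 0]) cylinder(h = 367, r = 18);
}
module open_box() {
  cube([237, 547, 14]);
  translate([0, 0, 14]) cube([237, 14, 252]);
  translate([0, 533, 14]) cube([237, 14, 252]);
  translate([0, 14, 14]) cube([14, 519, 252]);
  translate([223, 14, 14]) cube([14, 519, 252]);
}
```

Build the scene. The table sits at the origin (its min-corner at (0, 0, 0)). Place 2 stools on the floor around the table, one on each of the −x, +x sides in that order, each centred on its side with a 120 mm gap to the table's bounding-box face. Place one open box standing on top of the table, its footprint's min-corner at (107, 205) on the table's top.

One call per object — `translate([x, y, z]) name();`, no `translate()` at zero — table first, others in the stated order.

table();
translate([-385, 359, 0]) stool();
translate([1087, 359, 0]) stool();
translate([107, 205, 725]) open_box();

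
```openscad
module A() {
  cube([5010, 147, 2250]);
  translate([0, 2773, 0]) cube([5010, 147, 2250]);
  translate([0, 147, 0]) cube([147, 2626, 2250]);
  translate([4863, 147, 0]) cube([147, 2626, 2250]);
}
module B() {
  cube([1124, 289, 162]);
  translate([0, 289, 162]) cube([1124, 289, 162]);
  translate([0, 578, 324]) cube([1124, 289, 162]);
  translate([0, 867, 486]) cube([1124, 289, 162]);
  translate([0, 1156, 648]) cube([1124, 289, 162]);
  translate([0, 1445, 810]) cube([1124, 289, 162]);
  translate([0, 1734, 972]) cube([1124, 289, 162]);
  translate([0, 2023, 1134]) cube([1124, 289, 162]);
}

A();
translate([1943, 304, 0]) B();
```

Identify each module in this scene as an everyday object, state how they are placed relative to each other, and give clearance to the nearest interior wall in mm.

Clearances: x = 1796, y = 157; minimum 157 mm.

A is a house frame. B is a staircase. The staircase sits inside the house frame, centred. The clearance to the nearest interior wall is 157 mm.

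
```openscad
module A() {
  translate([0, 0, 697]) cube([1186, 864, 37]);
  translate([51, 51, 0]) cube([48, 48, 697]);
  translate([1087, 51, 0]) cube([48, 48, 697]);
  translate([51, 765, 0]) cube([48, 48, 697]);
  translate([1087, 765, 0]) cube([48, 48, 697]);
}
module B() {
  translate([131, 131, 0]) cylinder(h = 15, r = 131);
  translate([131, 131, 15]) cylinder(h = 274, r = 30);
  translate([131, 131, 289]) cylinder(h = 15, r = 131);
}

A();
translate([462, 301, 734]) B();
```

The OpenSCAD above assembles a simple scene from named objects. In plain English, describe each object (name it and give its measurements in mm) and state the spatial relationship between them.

A is a table with a 1186×864 mm rectangular top, 37 mm thick, top surface at z = 734 mm, supported by four 48×48 mm square legs, each inset 51 mm from the nearest pair of top edges, running from the floor.

B is a spool: two coaxial disc flanges of radius 131 mm and thickness 15 mm, joined by a core cylinder of radius 30 mm and height 274 mm. The lower flange rests on z = 0 and the three cylinders share a vertical axis.

The spool is on top of the table, centred.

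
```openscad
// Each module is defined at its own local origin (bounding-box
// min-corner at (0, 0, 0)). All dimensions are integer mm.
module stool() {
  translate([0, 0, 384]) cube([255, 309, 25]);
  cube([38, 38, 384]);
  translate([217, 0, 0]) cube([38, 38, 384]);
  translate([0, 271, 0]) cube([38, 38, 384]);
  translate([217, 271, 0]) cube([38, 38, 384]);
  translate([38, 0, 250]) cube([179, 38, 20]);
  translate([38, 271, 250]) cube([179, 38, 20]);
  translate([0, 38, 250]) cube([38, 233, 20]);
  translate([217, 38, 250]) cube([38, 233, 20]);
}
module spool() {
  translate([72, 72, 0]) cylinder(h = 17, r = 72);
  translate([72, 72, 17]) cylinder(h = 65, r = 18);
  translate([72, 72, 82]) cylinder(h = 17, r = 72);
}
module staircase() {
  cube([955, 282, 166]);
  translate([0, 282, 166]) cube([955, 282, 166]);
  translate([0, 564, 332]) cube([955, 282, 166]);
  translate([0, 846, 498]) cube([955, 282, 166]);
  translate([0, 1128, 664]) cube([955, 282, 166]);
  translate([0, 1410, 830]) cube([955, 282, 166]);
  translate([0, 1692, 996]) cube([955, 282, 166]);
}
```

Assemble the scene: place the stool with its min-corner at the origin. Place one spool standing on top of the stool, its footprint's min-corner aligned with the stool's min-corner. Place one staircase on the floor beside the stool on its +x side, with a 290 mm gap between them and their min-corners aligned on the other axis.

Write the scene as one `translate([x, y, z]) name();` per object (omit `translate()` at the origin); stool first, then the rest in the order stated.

stool();
translate([0, 0, 409]) spool();
translate([545, 0, 0]) staircase();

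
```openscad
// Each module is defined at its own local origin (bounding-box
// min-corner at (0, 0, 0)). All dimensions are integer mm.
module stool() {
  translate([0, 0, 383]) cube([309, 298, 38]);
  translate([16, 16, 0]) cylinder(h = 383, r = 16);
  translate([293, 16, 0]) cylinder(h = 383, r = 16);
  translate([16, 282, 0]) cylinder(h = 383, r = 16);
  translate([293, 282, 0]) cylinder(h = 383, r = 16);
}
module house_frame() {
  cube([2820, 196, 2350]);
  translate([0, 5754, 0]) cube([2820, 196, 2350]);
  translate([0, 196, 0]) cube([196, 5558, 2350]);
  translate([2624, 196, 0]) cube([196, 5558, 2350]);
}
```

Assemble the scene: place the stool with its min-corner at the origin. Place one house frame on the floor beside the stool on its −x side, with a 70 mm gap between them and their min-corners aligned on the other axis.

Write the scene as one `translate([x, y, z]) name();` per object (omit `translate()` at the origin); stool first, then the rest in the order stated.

stool();
translate([-2890, 0, 0]) house_frame();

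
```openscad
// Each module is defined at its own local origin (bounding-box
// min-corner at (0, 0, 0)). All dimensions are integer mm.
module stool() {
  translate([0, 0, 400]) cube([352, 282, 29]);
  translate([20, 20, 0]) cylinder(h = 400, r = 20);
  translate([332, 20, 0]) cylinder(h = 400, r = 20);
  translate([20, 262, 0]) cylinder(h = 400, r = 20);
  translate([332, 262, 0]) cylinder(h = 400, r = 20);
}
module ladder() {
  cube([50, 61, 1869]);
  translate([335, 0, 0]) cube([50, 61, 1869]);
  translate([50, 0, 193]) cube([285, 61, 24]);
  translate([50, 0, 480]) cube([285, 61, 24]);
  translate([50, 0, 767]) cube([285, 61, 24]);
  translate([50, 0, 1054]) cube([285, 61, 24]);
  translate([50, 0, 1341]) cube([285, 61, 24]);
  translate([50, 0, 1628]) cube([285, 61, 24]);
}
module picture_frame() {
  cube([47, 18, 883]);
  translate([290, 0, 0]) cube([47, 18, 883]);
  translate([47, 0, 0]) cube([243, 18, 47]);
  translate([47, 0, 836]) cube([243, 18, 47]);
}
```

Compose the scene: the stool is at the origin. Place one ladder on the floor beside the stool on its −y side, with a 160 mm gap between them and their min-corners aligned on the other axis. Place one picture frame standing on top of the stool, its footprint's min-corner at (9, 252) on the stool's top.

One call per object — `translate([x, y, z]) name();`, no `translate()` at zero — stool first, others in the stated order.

stool();
translate([0, -221, 0]) ladder();
translate([9, 252, 429]) picture_frame();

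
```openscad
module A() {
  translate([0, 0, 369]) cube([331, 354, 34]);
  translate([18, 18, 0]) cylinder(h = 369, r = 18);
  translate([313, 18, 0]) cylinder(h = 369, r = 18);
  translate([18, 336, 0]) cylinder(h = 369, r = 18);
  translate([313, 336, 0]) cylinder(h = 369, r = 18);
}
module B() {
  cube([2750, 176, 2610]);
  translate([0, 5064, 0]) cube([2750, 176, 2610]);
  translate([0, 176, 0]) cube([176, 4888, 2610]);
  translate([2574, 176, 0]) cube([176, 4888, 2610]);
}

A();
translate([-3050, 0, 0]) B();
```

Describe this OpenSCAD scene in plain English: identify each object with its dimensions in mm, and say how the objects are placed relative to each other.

A is a four-legged stool. The seat is 331×354 mm, 34 mm thick, top at z = 403 mm. It stands on four round legs, each 36 mm in diameter, from z = 0 to the seat underside, each leg's axis is inset half a diameter from the nearest pair of seat edges (so the leg's bounding box is flush with the corner).

B is a box-shaped house frame (walls only): outside footprint 2750×5240 mm, wall height 2610 mm, wall thickness 176 mm. The two y-facing walls run the full x-width; the two x-facing walls fit between the inner faces of the y-facing walls.

The house frame is on the floor beside the stool on its −x side.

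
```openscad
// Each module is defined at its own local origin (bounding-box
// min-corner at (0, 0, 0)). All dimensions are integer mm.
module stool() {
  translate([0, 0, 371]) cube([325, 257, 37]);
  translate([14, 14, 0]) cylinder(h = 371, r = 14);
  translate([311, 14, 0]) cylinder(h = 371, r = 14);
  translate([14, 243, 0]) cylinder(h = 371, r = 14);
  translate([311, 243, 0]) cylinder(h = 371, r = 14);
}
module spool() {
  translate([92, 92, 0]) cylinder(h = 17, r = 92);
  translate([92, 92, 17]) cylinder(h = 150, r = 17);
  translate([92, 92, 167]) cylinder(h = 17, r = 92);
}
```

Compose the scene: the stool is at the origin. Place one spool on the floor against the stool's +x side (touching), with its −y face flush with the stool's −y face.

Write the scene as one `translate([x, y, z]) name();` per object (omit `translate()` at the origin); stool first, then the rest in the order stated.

stool();
translate([325, 0, 0]) spool();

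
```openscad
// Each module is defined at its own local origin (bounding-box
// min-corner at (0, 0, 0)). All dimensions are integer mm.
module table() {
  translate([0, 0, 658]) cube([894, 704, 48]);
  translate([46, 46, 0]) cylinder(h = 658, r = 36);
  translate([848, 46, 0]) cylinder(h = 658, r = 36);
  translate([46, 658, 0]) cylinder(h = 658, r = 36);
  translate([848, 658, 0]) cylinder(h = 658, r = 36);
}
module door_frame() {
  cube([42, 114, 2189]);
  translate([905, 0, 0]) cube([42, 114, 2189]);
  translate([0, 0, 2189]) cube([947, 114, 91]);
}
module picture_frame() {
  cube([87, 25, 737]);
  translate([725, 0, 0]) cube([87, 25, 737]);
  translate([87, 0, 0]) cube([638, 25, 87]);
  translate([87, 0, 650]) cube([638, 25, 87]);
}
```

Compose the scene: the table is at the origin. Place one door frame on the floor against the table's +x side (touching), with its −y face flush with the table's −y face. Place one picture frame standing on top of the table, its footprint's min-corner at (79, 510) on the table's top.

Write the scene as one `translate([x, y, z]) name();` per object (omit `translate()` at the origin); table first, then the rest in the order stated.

table();
translate([894, 0, 0]) door_frame();
translate([79, 510, 706]) picture_frame();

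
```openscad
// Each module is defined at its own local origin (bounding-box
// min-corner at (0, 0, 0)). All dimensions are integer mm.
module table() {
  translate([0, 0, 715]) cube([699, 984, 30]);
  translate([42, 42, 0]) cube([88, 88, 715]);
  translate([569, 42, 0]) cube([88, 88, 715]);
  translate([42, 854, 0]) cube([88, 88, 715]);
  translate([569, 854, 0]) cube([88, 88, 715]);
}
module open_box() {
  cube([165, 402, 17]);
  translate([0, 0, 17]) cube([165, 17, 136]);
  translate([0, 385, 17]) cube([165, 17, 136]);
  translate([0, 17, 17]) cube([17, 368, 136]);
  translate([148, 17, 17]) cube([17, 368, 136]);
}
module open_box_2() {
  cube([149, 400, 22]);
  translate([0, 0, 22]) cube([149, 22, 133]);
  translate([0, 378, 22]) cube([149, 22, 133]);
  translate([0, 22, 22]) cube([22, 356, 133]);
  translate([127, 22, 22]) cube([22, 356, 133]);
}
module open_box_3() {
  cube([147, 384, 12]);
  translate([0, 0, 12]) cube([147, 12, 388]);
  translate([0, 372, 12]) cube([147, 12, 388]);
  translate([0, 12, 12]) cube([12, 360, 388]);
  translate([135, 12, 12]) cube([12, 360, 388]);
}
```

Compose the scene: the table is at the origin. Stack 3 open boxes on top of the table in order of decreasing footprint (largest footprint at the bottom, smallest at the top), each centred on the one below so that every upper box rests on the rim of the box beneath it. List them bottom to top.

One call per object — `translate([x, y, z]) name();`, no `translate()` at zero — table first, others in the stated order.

table();
translate([267, 291, 745]) open_box();
translate([275, 292, 898]) open_box_2();
translate([276, 300, 1053]) open_box_3();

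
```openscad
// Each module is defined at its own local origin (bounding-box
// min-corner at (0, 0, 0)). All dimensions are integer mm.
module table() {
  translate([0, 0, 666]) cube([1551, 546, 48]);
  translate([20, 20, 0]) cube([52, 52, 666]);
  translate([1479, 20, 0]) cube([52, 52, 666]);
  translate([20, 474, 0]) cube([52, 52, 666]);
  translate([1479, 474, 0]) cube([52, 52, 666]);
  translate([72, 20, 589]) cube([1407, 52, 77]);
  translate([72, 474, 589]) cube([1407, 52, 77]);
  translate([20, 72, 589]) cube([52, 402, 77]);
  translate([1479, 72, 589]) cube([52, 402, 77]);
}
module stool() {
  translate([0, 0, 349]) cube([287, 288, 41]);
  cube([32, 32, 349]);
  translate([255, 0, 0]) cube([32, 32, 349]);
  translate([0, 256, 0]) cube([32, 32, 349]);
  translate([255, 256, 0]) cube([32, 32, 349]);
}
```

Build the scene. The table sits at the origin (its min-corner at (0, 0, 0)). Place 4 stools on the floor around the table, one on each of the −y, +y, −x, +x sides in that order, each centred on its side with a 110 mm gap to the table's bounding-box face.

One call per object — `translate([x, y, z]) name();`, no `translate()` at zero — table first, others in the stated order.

table();
translate([632, -398, 0]) stool();
translate([632, 656, 0]) stool();
translate([-397, 129, 0]) stool();
translate([1661, 129, 0]) stool();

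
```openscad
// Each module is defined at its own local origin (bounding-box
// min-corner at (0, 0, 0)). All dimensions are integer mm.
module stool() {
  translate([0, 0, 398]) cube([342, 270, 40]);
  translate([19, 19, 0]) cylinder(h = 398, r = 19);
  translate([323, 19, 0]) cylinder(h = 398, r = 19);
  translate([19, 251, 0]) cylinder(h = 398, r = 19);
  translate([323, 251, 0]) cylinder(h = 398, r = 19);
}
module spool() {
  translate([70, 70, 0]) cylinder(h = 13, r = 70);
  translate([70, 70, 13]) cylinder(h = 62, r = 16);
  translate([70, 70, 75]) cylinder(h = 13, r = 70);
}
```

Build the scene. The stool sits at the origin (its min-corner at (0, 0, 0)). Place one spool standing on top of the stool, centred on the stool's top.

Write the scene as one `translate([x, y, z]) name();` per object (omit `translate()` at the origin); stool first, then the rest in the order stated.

stool();
translate([101, 65, 438]) spool();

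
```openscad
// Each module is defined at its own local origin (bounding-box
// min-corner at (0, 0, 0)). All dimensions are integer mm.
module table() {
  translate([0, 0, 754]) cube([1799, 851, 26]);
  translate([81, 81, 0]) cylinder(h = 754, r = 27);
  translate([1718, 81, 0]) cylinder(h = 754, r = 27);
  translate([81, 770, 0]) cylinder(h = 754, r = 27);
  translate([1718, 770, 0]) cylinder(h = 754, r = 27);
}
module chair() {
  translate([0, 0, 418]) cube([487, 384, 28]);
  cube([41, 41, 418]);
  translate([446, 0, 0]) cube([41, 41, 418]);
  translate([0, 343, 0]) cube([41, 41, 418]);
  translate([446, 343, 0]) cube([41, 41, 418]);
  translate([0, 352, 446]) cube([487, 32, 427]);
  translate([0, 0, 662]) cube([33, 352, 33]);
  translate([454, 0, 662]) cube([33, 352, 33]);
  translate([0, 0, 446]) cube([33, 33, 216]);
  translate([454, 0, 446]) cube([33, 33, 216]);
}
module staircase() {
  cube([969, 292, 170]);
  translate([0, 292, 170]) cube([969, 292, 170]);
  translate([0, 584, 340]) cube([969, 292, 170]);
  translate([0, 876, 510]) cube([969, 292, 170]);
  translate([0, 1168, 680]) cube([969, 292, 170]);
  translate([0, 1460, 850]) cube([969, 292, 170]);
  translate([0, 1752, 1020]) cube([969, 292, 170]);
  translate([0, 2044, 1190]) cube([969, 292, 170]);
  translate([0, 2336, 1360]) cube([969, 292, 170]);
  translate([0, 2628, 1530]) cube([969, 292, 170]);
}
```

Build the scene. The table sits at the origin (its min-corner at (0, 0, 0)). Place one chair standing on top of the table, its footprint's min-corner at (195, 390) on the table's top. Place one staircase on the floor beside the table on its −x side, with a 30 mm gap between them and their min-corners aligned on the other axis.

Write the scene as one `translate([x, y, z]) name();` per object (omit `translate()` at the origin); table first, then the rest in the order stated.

table();
translate([195, 390, 780]) chair();
translate([-999, 0, 0]) staircase();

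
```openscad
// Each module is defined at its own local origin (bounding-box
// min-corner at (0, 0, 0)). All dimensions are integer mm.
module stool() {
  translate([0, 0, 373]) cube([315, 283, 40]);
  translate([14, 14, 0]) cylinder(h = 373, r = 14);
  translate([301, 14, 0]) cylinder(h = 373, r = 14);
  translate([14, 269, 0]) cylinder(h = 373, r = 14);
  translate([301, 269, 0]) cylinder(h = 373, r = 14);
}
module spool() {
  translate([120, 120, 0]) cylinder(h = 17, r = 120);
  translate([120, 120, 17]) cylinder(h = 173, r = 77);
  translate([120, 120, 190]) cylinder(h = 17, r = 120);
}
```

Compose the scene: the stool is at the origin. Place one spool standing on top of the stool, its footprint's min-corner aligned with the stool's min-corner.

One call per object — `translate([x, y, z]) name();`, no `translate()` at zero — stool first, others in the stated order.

stool();
translate([0, 0, 413]) spool();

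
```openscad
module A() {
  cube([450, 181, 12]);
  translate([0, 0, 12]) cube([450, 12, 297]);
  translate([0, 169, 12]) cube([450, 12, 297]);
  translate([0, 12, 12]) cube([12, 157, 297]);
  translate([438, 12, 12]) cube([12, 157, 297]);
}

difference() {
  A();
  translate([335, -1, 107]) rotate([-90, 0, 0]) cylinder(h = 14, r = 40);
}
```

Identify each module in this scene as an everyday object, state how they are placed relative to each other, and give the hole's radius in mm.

The subtracted cylinder has r = 40 mm.

A is an open box. The open box has a circular hole through its front wall. The hole's radius is 40 mm.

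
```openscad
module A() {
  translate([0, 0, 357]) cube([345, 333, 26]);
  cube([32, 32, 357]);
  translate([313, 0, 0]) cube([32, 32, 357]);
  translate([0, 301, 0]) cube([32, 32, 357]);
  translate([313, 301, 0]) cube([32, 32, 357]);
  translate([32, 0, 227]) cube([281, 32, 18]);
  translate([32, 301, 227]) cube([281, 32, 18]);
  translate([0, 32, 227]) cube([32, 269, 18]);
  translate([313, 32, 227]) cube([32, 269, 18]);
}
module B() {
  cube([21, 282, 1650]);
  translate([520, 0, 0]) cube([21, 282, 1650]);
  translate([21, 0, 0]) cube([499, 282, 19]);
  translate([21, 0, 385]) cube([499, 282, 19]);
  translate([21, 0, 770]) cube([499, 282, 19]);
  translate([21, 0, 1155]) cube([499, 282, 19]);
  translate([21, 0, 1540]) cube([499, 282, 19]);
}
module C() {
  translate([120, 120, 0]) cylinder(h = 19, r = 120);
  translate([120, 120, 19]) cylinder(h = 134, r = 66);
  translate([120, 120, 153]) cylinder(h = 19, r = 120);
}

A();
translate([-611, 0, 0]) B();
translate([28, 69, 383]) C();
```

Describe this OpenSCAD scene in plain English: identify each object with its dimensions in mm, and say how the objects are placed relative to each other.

A is a simple wooden stool: a rectangular seat 345 mm (x) by 333 mm (y), 26 mm thick, top face at z = 383 mm, on four square legs, each 32×32 mm in cross-section. The legs rest on z = 0, each flush with a corner of the seat. Four stretchers, 32 mm wide and 18 mm tall, connect adjacent legs with their undersides at z = 227 mm, each running between the inner faces of the legs it joins and aligned with the legs' outer faces on the other axis.

B is an open bookshelf. Two side panels, each 21 mm thick, 282 mm deep and 1650 mm tall, stand 541 mm apart (outside-to-outside). Between them sit 5 shelves, each 19 mm thick and 282 mm deep, spanning the full gap between the sides. The bottom shelf rests on the floor (its underside at z = 0) and the clear gap between one shelf's top and the next shelf's underside is 366 mm.

C is a spool: two coaxial disc flanges of radius 120 mm and thickness 19 mm, joined by a core cylinder of radius 66 mm and height 134 mm. The lower flange rests on z = 0 and the three cylinders share a vertical axis.

The bookshelf is on the floor beside the stool on its −x side. The spool is on top of the stool.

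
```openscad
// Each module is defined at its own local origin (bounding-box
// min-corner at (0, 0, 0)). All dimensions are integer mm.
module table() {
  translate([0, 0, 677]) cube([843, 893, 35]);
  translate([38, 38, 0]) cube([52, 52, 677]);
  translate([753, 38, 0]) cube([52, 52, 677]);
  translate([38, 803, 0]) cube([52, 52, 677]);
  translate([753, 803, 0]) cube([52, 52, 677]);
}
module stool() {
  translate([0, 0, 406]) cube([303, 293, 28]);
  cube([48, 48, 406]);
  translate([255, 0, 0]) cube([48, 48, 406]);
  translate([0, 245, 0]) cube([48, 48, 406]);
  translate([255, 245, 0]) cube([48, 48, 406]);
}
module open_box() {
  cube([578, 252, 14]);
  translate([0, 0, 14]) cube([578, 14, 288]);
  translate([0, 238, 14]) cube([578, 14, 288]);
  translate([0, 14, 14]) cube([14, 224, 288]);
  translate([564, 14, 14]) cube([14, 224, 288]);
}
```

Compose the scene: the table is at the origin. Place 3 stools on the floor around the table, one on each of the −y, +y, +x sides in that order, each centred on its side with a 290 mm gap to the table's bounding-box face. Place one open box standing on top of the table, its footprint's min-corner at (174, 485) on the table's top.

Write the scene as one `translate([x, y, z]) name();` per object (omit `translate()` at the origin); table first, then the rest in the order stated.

table();
translate([270, -583, 0]) stool();
translate([270, 1183, 0]) stool();
translate([1133, 300, 0]) stool();
translate([174, 485, 712]) open_box();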